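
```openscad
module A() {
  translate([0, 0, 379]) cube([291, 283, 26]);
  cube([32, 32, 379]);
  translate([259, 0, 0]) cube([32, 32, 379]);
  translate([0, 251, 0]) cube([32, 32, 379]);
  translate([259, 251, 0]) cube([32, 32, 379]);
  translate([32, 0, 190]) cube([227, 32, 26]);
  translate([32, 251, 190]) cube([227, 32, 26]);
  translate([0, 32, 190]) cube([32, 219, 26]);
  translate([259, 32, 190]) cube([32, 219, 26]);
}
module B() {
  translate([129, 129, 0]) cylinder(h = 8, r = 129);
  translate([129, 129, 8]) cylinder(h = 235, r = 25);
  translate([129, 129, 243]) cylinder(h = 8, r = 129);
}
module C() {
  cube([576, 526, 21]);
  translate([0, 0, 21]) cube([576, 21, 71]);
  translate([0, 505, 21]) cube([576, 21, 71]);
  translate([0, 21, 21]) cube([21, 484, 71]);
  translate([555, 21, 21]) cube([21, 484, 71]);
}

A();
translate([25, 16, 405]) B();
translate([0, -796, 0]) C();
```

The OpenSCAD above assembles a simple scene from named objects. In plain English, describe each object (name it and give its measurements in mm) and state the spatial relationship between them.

A is a simple wooden stool: a rectangular seat 291 mm (x) by 283 mm (y), 26 mm thick, top face at z = 405 mm, on four square legs, each 32×32 mm in cross-section. The legs rest on z = 0, each flush with a corner of the seat. Four stretchers, 32 mm wide and 26 mm tall, connect adjacent legs with their undersides at z = 190 mm, each running between the inner faces of the legs it joins and aligned with the legs' outer faces on the other axis.

B is a spool: two coaxial disc flanges of radius 129 mm and thickness 8 mm, joined by a core cylinder of radius 25 mm and height 235 mm. The lower flange rests on z = 0 and the three cylinders share a vertical axis.

C is an open storage box with external size 576×526×92 mm and wall thickness 21 mm (the base is also 21 mm thick). The base covers the whole footprint; the four walls stand on the base, with the y-facing walls full-width and the x-facing walls fitting between their inner faces.

The spool is on top of the stool. The open box is on the floor beside the stool on its −y side.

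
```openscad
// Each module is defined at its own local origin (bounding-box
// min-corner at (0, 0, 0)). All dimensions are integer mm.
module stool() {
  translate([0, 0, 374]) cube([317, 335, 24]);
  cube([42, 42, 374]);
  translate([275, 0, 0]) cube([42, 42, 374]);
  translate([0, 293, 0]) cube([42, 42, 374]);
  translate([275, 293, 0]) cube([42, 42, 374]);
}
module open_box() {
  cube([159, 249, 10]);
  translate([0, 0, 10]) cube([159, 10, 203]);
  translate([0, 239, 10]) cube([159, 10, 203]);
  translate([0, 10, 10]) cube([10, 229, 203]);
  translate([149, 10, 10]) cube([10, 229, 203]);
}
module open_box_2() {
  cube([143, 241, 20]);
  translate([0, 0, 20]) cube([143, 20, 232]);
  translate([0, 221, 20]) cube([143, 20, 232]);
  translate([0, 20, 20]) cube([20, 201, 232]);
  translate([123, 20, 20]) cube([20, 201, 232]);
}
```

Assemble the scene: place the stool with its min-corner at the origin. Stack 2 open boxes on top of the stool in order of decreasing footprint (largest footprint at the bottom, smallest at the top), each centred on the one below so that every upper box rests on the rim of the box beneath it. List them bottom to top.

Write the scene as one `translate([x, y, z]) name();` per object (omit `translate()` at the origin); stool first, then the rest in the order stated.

stool();
translate([79, 43, 398]) open_box();
translate([87, 47, 611]) open_box_2();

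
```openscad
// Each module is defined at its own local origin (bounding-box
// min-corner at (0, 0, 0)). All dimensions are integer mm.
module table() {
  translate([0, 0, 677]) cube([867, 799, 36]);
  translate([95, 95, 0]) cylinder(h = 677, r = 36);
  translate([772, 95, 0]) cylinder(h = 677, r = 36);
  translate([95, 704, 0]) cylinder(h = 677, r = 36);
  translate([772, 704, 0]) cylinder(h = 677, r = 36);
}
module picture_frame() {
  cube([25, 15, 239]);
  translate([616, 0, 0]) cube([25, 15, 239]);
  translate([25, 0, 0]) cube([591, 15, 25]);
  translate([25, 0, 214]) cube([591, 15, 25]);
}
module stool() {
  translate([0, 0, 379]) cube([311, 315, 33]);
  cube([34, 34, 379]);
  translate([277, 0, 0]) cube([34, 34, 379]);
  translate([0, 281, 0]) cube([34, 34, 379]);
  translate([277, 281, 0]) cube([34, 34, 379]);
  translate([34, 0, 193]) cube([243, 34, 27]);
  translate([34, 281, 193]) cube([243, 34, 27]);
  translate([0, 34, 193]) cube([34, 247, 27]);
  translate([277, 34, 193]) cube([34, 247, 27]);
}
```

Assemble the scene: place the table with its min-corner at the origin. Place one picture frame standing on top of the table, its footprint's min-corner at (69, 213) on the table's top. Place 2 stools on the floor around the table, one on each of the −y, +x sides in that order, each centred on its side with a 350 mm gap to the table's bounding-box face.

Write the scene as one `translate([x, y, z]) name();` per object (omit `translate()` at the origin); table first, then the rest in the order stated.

table();
translate([69, 213, 713]) picture_frame();
translate([278, -665, 0]) stool();
translate([1217, 242, 0]) stool();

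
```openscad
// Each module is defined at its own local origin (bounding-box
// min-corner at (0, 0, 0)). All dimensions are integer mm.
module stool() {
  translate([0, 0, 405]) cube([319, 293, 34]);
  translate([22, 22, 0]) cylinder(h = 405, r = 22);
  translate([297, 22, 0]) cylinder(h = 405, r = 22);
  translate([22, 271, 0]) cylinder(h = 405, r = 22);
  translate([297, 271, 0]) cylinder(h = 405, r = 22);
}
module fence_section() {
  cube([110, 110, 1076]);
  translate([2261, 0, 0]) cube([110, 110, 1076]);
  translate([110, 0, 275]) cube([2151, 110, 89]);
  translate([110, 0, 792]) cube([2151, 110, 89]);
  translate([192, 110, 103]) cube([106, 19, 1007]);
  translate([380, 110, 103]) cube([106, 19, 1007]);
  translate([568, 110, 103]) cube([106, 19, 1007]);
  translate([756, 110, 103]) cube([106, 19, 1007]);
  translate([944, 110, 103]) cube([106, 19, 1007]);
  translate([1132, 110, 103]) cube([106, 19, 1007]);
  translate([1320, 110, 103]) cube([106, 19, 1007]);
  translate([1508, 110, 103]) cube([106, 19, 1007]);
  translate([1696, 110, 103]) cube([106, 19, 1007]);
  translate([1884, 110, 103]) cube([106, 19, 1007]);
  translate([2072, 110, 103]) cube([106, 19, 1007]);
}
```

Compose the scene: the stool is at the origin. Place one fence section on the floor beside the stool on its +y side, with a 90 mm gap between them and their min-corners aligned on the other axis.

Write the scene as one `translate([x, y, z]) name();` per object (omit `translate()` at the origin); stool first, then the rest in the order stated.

stool();
translate([0, 383, 0]) fence_section();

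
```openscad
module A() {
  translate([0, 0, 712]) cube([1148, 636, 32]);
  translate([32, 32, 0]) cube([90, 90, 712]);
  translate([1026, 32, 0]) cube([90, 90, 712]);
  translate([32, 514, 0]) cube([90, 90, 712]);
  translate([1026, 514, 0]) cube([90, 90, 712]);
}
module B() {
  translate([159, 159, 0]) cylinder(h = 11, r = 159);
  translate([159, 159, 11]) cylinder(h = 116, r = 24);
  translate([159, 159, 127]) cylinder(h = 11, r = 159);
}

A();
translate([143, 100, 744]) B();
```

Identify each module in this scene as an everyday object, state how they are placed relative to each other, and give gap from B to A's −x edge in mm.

The spool's min-x is at 143; the table's min-x is 0; gap = 143 mm.

A is a table. B is a spool. The spool is on top of the table. The gap from the spool to the table's −x edge is 143 mm.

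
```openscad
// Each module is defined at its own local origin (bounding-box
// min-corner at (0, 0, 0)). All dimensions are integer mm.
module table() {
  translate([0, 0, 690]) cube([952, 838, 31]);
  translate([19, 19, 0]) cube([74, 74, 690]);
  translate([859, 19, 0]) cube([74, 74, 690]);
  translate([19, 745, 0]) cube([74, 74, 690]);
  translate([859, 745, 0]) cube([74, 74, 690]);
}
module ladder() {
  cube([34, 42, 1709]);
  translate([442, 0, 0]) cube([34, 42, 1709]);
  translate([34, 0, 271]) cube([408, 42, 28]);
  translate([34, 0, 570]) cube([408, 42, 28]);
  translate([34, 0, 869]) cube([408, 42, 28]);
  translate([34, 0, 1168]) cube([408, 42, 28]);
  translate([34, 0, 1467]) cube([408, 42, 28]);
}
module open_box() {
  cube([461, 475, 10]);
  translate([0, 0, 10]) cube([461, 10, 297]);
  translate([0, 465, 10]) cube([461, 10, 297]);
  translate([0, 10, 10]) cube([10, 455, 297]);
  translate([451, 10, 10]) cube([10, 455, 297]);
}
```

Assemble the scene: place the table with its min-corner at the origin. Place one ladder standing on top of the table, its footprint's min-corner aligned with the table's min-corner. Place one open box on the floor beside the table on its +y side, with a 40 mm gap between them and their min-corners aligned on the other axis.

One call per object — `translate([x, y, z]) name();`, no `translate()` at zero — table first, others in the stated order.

table();
translate([0, 0, 721]) ladder();
translate([0, 878, 0]) open_box();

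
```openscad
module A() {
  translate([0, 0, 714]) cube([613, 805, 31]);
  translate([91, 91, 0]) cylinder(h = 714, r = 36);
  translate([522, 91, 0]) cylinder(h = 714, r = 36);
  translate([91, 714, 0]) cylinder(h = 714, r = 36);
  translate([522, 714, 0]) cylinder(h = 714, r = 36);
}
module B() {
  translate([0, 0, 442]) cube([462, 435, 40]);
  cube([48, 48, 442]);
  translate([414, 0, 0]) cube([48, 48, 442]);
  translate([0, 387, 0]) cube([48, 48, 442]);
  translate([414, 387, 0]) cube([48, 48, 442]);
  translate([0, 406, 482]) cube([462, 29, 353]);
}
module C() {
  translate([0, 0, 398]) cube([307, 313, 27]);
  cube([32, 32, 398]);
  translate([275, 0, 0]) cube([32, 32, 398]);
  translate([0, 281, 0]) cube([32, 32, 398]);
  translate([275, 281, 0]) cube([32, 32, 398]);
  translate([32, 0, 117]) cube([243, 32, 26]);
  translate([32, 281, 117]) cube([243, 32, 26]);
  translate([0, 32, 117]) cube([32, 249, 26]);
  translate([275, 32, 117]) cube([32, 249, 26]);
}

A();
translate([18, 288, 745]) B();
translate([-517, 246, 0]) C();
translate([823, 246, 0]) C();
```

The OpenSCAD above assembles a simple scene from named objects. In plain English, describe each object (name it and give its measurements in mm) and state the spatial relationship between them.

A is a rectangular dining table. The top is 613×805×31 mm with its upper surface at z = 745 mm. It stands on four round legs of 72 mm diameter, each leg's bounding box inset 55 mm from the nearest pair of top edges, running from the floor to the underside of the top.

B is a chair: 462×435 mm seat, 40 mm thick, top at z = 482 mm, on four 48 mm square corner legs flush with the seat edges. A 29 mm thick backrest slab spans the full seat width, extending 353 mm above the seat top, its back face flush with the seat's +y edge.

C is a four-legged stool. The seat is 307×313 mm, 27 mm thick, top at z = 425 mm. It stands on four square legs, each 32×32 mm in cross-section, from z = 0 to the seat underside, each flush with a corner of the seat. Four stretchers, 32 mm wide and 26 mm tall, connect adjacent legs with their undersides at z = 117 mm, each running between the inner faces of the legs it joins and aligned with the legs' outer faces on the other axis.

The chair is on top of the table. Two stools sit around the table at the −x, +x sides.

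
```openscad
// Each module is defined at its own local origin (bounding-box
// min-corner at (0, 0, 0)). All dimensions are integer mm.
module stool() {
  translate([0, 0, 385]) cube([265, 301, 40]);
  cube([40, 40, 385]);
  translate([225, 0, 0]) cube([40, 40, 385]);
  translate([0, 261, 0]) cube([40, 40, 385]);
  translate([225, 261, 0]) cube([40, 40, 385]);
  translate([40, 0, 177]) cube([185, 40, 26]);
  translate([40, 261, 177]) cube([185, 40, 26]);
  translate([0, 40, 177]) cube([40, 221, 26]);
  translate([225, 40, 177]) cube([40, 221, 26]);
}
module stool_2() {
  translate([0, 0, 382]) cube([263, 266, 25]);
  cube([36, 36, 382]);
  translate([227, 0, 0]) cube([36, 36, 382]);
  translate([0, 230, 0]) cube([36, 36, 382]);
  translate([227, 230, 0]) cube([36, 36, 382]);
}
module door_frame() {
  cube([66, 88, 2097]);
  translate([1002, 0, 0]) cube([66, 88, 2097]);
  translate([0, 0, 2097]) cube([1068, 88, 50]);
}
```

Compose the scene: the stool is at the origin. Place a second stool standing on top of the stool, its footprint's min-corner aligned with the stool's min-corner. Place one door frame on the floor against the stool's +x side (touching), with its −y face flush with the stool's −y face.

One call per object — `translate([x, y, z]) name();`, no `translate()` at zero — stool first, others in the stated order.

stool();
translate([0, 0, 425]) stool_2();
translate([265, 0, 0]) door_frame();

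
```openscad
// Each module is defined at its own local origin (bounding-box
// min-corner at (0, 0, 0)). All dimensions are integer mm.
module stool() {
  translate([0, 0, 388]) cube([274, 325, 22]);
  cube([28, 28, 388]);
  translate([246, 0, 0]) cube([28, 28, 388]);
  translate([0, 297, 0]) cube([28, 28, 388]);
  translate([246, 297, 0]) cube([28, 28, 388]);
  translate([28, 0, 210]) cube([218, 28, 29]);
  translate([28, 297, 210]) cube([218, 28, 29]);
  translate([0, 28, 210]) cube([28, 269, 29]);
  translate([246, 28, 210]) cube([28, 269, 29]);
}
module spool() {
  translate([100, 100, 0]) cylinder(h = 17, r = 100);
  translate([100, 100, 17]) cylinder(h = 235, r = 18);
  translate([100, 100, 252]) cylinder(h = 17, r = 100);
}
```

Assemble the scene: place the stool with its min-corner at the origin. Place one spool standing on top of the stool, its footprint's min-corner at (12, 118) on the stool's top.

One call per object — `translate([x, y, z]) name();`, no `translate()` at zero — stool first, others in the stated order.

stool();
translate([12, 118, 410]) spool();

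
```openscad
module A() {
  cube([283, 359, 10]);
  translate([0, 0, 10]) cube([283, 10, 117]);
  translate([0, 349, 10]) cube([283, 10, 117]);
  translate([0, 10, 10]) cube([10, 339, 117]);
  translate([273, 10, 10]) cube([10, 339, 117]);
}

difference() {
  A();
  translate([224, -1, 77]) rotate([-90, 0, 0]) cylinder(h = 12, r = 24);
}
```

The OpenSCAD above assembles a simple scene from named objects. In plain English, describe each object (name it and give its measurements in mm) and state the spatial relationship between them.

A is an open storage box with external size 283×359×127 mm and wall thickness 10 mm (the base is also 10 mm thick). The base covers the whole footprint; the four walls stand on the base, with the y-facing walls full-width and the x-facing walls fitting between their inner faces.

The open box has a circular hole of radius 24 mm through its front wall, centred at (x = 224, z = 77).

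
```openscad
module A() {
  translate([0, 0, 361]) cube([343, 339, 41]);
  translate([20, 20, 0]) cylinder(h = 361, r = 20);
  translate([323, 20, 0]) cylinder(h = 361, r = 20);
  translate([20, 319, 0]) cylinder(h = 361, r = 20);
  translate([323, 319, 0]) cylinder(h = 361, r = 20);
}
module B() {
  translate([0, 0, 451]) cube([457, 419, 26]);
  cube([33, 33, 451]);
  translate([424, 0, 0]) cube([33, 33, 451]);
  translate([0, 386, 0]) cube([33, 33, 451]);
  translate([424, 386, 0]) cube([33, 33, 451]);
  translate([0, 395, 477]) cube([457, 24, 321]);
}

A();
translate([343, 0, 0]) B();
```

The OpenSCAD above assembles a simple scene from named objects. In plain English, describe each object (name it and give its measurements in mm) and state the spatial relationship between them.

A is a simple wooden stool: a rectangular seat 343 mm (x) by 339 mm (y), 41 mm thick, top face at z = 402 mm, on four round legs, each 40 mm in diameter. The legs rest on z = 0, each leg's axis is inset half a diameter from the nearest pair of seat edges (so the leg's bounding box is flush with the corner).

B is a chair: 457×419 mm seat, 26 mm thick, top at z = 477 mm, on four 33 mm square corner legs flush with the seat edges. A 24 mm thick backrest slab spans the full seat width, extending 321 mm above the seat top, its back face flush with the seat's +y edge.

The chair is against the stool's +x side, with their −y faces flush.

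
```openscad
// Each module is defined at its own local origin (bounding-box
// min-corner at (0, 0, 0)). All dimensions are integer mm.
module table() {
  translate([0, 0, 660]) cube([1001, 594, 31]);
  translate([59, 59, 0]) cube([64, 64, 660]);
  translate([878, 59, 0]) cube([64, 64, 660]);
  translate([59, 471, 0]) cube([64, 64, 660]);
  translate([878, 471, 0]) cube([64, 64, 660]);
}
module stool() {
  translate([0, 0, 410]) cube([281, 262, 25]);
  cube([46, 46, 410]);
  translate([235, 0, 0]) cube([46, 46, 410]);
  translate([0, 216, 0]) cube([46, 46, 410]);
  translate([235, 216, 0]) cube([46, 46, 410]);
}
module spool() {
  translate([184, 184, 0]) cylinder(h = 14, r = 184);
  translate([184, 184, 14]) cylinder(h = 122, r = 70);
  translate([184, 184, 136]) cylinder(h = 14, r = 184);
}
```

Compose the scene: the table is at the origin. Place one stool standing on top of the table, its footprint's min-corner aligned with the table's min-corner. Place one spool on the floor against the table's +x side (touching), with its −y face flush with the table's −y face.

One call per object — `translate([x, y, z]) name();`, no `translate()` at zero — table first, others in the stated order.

table();
translate([0, 0, 691]) stool();
translate([1001, 0, 0]) spool();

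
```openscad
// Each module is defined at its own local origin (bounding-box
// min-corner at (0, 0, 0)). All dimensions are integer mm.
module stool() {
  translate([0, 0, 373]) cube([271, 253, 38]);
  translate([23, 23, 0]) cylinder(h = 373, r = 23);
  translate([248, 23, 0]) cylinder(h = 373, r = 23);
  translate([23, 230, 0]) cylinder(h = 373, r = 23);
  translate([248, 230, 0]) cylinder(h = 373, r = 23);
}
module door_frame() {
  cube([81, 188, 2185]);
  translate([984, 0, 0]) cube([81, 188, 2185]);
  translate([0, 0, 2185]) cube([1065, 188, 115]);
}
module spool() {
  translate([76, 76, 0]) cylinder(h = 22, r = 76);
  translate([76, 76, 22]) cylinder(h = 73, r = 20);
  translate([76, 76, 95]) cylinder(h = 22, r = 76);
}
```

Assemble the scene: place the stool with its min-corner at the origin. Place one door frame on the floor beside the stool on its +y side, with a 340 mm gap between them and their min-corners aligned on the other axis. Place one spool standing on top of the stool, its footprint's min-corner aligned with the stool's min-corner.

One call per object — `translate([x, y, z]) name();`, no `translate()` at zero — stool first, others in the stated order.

stool();
translate([0, 593, 0]) door_frame();
translate([0, 0, 411]) spool();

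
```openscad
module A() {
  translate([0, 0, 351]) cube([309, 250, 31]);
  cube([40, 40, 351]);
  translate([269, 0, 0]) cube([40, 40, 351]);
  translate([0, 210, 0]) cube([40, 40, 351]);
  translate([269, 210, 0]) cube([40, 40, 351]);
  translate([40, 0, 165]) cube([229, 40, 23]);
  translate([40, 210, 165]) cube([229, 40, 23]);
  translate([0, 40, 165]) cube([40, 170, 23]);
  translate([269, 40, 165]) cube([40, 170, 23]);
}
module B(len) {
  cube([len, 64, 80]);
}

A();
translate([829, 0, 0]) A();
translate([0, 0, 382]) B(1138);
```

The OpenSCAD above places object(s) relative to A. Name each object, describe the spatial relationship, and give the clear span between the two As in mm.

Second stool starts at x = 829; first ends at x = 309; clear span = 829 − 309 = 520 mm.

A is a stool. B is a beam. A beam spans the tops of two stools. The clear span between the two stools is 520 mm.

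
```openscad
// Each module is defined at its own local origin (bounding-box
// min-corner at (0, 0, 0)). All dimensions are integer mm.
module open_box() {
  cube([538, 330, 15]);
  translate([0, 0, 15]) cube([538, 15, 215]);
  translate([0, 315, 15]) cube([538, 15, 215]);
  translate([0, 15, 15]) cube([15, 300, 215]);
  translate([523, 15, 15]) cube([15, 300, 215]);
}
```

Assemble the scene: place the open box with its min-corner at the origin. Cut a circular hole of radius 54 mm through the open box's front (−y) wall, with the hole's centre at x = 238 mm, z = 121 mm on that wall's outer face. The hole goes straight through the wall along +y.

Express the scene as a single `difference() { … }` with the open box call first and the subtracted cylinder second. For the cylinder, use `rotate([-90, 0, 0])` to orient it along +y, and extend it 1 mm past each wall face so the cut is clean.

difference() {
  open_box();
  translate([238, -1, 121]) rotate([-90, 0, 0]) cylinder(h = 17, r = 54);
}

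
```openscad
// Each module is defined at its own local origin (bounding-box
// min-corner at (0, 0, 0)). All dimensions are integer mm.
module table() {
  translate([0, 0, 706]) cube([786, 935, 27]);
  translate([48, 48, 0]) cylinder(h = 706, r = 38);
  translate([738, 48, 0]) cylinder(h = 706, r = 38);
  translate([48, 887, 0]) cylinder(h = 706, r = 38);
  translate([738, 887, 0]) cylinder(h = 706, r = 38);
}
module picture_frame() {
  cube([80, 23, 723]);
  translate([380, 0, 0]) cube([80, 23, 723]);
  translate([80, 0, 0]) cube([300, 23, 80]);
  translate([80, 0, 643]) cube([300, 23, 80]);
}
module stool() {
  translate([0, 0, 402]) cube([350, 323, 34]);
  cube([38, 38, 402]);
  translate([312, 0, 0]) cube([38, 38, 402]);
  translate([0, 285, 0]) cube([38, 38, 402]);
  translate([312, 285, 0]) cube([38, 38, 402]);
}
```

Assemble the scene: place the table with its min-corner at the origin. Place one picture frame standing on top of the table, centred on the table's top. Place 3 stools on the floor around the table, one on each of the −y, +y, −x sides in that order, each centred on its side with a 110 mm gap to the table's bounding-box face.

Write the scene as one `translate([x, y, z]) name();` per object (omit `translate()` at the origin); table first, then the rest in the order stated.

table();
translate([163, 456, 733]) picture_frame();
translate([218, -433, 0]) stool();
translate([218, 1045, 0]) stool();
translate([-460, 306, 0]) stool();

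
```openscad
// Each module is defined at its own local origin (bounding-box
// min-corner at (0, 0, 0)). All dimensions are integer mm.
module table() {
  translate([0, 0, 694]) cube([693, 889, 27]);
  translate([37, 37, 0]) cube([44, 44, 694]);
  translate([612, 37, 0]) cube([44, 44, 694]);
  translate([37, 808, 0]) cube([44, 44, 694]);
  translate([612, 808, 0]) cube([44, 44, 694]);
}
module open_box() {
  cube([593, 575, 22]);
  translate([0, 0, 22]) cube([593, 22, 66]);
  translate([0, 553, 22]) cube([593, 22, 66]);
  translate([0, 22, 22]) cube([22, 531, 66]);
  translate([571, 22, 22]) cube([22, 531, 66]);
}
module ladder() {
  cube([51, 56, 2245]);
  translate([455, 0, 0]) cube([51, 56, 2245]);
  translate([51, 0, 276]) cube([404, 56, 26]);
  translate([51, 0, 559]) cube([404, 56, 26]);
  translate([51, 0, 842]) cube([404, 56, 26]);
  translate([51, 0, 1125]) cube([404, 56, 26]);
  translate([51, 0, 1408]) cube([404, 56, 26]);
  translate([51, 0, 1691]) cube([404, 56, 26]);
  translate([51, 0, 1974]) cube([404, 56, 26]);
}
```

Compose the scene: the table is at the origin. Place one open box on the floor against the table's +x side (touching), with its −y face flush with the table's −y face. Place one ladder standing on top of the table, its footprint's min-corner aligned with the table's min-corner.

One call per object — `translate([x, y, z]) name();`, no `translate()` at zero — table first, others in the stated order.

table();
translate([693, 0, 0]) open_box();
translate([0, 0, 721]) ladder();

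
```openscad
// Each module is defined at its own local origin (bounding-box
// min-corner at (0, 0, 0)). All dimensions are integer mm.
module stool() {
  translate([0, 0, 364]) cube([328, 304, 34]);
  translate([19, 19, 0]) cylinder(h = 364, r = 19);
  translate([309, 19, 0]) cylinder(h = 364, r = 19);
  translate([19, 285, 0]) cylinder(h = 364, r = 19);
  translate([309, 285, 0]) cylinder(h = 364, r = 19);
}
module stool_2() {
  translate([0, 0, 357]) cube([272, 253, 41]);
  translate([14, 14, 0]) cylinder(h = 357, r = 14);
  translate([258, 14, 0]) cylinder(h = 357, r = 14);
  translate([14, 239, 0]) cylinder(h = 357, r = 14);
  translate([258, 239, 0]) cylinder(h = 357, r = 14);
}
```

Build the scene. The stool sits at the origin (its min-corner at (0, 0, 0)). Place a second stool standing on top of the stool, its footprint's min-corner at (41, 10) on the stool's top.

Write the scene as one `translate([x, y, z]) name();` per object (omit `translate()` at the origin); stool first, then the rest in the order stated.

stool();
translate([41, 10, 398]) stool_2();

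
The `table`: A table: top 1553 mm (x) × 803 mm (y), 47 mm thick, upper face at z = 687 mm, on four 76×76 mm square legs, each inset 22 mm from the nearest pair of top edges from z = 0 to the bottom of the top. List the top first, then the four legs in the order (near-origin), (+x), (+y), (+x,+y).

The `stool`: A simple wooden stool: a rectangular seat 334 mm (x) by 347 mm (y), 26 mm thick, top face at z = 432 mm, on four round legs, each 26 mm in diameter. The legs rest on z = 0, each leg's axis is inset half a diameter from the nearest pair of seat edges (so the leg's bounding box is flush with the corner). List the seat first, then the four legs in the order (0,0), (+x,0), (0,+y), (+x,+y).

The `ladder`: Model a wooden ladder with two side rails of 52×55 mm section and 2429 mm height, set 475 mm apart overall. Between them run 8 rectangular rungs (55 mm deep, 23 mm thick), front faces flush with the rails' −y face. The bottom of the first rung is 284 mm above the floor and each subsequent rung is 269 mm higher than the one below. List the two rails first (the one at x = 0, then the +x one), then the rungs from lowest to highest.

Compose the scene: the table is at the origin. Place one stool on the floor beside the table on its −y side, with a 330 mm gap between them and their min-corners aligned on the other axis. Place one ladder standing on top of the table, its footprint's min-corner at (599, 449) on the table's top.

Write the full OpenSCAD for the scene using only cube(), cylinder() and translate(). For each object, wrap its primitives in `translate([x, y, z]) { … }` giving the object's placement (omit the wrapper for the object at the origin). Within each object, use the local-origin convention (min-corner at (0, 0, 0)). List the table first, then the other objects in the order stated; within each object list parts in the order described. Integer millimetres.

translate([0, 0, 640]) cube([1553, 803, 47]);
translate([22, 22, 0]) cube([76, 76, 640]);
translate([1455, 22, 0]) cube([76, 76, 640]);
translate([22, 705, 0]) cube([76, 76, 640]);
translate([1455, 705, 0]) cube([76, 76, 640]);
translate([0, -677, 0]) {
  translate([0, 0, 406]) cube([334, 347, 26]);
  translate([13, 13, 0]) cylinder(h = 406, r = 13);
  translate([321, 13, 0]) cylinder(h = 406, r = 13);
  translate([13, 334, 0]) cylinder(h = 406, r = 13);
  translate([321, 334, 0]) cylinder(h = 406, r = 13);
}
translate([599, 449, 687]) {
  cube([52, 55, 2429]);
  translate([423, 0, 0]) cube([52, 55, 2429]);
  translate([52, 0, 284]) cube([371, 55, 23]);
  translate([52, 0, 553]) cube([371, 55, 23]);
  translate([52, 0, 822]) cube([371, 55, 23]);
  translate([52, 0, 1091]) cube([371, 55, 23]);
  translate([52, 0, 1360]) cube([371, 55, 23]);
  translate([52, 0, 1629]) cube([371, 55, 23]);
  translate([52, 0, 1898]) cube([371, 55, 23]);
  translate([52, 0, 2167]) cube([371, 55, 23]);
}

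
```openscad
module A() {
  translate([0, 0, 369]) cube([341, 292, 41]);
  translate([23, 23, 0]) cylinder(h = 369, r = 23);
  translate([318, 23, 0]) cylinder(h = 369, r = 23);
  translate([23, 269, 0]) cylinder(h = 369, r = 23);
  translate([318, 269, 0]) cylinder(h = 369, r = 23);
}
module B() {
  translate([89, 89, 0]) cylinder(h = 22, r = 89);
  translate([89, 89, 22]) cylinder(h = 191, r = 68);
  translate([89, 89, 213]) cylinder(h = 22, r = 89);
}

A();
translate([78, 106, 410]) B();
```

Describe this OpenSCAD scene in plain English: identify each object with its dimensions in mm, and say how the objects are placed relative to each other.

A is a four-legged stool. The seat is 341×292 mm, 41 mm thick, top at z = 410 mm. It stands on four round legs, each 46 mm in diameter, from z = 0 to the seat underside, each leg's axis is inset half a diameter from the nearest pair of seat edges (so the leg's bounding box is flush with the corner).

B is a spool: two coaxial disc flanges of radius 89 mm and thickness 22 mm, joined by a core cylinder of radius 68 mm and height 191 mm. The lower flange rests on z = 0 and the three cylinders share a vertical axis.

The spool is on top of the stool.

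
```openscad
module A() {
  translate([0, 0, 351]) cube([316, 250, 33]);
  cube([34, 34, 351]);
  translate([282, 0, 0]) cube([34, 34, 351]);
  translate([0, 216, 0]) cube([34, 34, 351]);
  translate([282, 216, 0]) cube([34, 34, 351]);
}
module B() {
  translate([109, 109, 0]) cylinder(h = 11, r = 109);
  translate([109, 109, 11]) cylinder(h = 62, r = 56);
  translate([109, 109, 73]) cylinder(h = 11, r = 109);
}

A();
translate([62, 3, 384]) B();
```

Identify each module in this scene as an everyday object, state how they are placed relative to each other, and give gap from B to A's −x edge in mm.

The spool's min-x is at 62; the stool's min-x is 0; gap = 62 mm.

A is a stool. B is a spool. The spool is on top of the stool. The gap from the spool to the stool's −x edge is 62 mm.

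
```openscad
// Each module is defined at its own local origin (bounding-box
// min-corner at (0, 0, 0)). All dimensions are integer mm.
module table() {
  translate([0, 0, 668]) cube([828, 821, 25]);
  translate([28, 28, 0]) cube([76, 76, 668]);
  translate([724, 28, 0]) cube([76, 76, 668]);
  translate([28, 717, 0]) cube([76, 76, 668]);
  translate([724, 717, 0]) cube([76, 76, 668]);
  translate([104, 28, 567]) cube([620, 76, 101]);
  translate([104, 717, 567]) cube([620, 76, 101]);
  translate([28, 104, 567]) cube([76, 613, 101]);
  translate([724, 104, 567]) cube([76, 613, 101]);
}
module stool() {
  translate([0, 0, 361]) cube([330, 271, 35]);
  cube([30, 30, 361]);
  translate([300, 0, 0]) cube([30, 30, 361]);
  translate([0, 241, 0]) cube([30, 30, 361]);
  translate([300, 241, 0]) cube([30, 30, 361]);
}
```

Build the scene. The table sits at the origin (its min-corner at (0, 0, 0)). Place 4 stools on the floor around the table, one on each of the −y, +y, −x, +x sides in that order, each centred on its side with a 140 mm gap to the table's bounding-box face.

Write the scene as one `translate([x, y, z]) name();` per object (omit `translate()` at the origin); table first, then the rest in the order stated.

table();
translate([249, -411, 0]) stool();
translate([249, 961, 0]) stool();
translate([-470, 275, 0]) stool();
translate([968, 275, 0]) stool();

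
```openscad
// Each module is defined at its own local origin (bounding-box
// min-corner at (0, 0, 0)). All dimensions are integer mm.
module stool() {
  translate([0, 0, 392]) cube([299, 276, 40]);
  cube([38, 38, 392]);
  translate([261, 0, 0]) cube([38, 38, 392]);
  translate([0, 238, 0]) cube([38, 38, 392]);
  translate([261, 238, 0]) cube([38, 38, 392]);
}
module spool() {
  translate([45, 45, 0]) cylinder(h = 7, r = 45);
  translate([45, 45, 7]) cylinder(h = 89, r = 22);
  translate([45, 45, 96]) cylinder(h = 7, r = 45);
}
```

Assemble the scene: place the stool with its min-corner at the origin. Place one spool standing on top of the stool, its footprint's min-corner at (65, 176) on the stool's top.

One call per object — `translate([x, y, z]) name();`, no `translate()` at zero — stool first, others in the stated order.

stool();
translate([65, 176, 432]) spool();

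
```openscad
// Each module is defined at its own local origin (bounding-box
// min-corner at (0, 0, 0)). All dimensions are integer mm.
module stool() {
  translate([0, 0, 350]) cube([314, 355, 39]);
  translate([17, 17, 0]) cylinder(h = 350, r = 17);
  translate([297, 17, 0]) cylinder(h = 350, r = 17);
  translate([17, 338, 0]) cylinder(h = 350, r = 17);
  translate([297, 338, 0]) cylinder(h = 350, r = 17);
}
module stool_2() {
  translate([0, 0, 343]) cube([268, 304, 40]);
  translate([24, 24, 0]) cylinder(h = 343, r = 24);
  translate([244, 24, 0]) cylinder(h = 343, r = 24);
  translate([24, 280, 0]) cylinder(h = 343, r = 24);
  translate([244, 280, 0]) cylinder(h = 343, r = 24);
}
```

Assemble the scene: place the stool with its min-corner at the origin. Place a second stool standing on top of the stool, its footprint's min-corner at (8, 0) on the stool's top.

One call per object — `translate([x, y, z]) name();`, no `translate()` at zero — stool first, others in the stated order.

stool();
translate([8, 0, 389]) stool_2();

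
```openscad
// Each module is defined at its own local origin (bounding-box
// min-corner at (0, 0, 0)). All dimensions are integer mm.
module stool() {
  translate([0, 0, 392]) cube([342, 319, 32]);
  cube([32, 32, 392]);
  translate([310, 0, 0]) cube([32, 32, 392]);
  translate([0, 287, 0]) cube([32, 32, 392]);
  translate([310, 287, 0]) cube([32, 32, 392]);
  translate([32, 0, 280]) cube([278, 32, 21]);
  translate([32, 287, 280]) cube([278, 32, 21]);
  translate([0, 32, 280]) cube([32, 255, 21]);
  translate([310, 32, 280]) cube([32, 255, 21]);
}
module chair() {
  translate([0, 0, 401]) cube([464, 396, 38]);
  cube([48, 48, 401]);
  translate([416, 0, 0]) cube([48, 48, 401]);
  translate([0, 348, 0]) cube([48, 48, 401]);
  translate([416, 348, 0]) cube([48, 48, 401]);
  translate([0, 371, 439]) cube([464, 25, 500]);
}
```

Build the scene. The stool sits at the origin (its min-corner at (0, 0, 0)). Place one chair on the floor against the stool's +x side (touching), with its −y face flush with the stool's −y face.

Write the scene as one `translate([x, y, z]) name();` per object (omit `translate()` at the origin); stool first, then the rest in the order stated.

stool();
translate([342, 0, 0]) chair();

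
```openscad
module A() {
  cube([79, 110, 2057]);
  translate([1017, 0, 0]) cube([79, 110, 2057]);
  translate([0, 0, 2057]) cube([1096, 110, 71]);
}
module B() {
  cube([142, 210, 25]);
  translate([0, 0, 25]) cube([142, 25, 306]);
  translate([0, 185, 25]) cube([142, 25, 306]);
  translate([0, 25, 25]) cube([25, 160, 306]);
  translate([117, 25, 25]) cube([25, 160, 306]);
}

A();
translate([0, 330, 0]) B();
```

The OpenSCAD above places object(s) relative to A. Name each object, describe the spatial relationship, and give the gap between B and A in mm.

The open box's nearest face is 220 mm from the door frame's +y face.

A is a door frame. B is an open box. The open box is on the floor beside the door frame on its +y side. The gap between the open box and the door frame is 220 mm.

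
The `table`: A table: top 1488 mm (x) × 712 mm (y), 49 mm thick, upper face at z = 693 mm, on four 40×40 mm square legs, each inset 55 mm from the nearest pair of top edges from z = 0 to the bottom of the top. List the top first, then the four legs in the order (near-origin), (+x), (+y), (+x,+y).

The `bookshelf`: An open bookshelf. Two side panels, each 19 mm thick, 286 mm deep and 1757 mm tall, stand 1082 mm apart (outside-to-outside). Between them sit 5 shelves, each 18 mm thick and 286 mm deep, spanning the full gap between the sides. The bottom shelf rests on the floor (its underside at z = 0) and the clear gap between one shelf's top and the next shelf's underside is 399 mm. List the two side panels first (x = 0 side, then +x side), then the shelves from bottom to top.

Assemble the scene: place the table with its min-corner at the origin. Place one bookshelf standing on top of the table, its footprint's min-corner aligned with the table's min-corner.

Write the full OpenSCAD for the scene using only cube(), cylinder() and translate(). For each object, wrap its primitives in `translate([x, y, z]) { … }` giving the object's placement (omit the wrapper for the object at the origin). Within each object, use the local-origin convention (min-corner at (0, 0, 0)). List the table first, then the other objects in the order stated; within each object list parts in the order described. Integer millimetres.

translate([0, 0, 644]) cube([1488, 712, 49]);
translate([55, 55, 0]) cube([40, 40, 644]);
translate([1393, 55, 0]) cube([40, 40, 644]);
translate([55, 617, 0]) cube([40, 40, 644]);
translate([1393, 617, 0]) cube([40, 40, 644]);
translate([0, 0, 693]) {
  cube([19, 286, 1757]);
  translate([1063, 0, 0]) cube([19, 286, 1757]);
  translate([19, 0, 0]) cube([1044, 286, 18]);
  translate([19, 0, 417]) cube([1044, 286, 18]);
  translate([19, 0, 834]) cube([1044, 286, 18]);
  translate([19, 0, 1251]) cube([1044, 286, 18]);
  translate([19, 0, 1668]) cube([1044, 286, 18]);
}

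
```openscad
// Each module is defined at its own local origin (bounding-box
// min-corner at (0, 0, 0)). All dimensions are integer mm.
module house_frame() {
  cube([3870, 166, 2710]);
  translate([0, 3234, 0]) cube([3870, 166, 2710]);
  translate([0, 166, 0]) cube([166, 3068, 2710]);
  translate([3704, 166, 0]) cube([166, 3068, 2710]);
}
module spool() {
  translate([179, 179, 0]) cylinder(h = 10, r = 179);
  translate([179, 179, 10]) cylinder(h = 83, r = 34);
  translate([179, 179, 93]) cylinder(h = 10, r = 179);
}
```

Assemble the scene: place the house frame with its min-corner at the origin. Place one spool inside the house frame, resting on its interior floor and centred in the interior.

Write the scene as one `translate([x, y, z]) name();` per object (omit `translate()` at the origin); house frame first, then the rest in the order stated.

house_frame();
translate([1756, 1521, 0]) spool();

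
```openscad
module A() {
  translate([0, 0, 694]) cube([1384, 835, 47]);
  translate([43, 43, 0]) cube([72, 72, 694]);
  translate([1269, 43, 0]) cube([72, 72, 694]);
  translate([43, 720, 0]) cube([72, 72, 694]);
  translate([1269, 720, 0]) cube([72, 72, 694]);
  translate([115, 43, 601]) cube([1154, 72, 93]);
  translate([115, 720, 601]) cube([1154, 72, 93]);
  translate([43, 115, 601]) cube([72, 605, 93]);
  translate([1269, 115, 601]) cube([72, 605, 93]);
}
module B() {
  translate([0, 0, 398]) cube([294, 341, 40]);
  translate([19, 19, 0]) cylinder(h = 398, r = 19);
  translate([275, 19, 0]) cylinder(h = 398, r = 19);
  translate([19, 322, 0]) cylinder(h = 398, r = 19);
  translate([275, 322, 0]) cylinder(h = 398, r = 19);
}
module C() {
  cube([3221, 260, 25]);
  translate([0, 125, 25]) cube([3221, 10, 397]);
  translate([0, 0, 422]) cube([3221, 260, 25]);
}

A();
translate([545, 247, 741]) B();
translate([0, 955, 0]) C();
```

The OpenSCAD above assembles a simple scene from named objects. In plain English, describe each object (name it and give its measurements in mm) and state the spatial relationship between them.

A is a table: top 1384 mm (x) × 835 mm (y), 47 mm thick, upper face at z = 741 mm, on four 72×72 mm square legs, each inset 43 mm from the nearest pair of top edges, running from z = 0 to the bottom of the top. Four apron rails, 72 mm thick and 93 mm tall, run between adjacent legs with their top edges flush with the underside of the top and their outer faces flush with the legs' outer faces.

B is a four-legged stool. The seat is 294×341 mm, 40 mm thick, top at z = 438 mm. It stands on four round legs, each 38 mm in diameter, from z = 0 to the seat underside, each leg's axis is inset half a diameter from the nearest pair of seat edges (so the leg's bounding box is flush with the corner).

C is an I-beam lying along x, 3221 mm long. Overall section height 447 mm. Two flanges 260 mm wide (y) and 25 mm thick, one on the floor and one at the top; a web 10 mm thick runs between them, centred on the flange width.

The stool is on top of the table, centred. The I-beam is on the floor beside the table on its +y side.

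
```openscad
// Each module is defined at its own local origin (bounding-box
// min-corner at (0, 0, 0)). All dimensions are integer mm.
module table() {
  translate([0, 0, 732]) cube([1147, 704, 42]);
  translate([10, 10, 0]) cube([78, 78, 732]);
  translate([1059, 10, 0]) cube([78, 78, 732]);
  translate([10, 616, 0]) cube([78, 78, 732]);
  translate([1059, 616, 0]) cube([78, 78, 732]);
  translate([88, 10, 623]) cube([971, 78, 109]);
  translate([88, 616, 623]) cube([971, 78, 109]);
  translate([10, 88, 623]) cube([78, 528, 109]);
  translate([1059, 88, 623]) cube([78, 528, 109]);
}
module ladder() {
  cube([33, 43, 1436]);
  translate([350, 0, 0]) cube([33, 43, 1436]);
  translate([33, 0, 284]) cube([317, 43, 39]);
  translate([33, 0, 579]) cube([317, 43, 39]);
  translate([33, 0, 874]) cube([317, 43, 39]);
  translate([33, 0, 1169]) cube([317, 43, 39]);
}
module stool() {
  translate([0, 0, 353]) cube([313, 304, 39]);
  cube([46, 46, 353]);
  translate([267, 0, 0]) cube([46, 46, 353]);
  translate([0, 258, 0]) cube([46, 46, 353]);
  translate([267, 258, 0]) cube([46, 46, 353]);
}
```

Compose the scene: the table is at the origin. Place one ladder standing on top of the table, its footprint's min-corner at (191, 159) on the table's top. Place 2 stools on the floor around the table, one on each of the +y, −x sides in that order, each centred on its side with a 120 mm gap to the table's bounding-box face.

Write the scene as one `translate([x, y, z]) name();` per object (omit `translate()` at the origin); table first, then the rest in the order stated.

table();
translate([191, 159, 774]) ladder();
translate([417, 824, 0]) stool();
translate([-433, 200, 0]) stool();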